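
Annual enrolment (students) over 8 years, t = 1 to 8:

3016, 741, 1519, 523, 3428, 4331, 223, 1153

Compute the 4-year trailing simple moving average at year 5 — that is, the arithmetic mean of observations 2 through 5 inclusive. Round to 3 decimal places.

1552.750

Sum of periods 2–5: 741 + 1519 + 523 + 3428 = 6211
Divide by 4: 6211 / 4 = 1552.750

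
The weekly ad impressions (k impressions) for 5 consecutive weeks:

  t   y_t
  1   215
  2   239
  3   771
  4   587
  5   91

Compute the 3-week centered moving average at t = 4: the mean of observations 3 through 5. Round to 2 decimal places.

483.00

Sum of periods 3–5: 771 + 587 + 91 = 1449
Divide by 3: 1449 / 3 = 483.00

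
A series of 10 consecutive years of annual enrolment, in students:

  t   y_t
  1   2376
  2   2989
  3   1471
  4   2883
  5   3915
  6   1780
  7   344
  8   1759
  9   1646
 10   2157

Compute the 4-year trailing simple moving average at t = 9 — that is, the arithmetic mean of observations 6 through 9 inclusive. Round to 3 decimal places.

1382.250

Sum of periods 6–9: 1780 + 344 + 1759 + 1646 = 5529
Divide by 4: 5529 / 4 = 1382.250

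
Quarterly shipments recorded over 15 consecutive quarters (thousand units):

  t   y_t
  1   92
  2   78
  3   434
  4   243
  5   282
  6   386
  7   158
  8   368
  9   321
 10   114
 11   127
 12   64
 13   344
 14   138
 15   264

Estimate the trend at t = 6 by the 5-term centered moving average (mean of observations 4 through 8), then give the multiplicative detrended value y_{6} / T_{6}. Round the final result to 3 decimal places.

1.343

Trend T_6 = (243 + 282 + 386 + 158 + 368) / 5 = 1437/5 = 287.40000
Ratio to trend: 386 / 287.40000 = 1.343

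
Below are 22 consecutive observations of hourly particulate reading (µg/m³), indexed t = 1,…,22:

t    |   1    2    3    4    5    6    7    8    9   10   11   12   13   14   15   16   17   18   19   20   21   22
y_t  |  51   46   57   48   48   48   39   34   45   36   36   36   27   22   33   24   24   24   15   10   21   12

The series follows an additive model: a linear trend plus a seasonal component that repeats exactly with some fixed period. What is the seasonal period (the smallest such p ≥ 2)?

First differences y_{t+1} − y_t: -5, 11, -9, 0, 0, -9, -5, 11, -9, 0, 0, -9, -5, 11, …
The difference pattern repeats every 6 terms and not for any smaller step, so p = 6.

6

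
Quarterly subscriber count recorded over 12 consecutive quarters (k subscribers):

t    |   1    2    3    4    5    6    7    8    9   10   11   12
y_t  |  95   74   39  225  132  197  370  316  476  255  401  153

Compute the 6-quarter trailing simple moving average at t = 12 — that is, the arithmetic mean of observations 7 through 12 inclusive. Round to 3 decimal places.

Sum of periods 7–12: 370 + 316 + 476 + 255 + 401 + 153 = 1971
Divide by 6: 1971 / 6 = 328.500

328.500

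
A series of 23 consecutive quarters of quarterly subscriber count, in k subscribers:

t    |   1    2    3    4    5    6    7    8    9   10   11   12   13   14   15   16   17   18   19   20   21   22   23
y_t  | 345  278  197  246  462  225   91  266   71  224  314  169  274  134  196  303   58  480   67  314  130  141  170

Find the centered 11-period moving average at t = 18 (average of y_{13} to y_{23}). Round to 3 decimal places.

Sum of periods 13–23: 274 + 134 + 196 + 303 + 58 + 480 + 67 + 314 + 130 + 141 + 170 = 2267
Divide by 11: 2267 / 11 = 206.091

206.091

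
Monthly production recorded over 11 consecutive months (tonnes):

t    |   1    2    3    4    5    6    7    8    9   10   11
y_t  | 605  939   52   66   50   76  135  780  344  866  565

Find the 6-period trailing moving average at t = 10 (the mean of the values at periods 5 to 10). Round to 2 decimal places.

375.17

Sum of periods 5–10: 50 + 76 + 135 + 780 + 344 + 866 = 2251
Divide by 6: 2251 / 6 = 375.17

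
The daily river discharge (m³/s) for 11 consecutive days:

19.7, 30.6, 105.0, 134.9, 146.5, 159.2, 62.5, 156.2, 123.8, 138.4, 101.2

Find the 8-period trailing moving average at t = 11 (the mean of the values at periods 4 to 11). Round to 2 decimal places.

Sum of periods 4–11: 134.9 + 146.5 + 159.2 + 62.5 + 156.2 + 123.8 + 138.4 + 101.2 = 1022.7
Divide by 8: 1022.7 / 8 = 127.84

127.84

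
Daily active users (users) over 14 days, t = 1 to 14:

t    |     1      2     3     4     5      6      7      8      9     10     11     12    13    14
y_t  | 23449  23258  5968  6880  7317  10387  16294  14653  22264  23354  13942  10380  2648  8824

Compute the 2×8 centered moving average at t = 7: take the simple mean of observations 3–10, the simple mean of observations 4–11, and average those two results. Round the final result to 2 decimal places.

13888.00

Sum over 3–10: 5968 + 6880 + 7317 + 10387 + 16294 + 14653 + 22264 + 23354 = 107117
Sum over 4–11: 6880 + 7317 + 10387 + 16294 + 14653 + 22264 + 23354 + 13942 = 115091
CMA at t=7 = (107117 + 115091) / (2·8) = 222208 / 16 = 13888.00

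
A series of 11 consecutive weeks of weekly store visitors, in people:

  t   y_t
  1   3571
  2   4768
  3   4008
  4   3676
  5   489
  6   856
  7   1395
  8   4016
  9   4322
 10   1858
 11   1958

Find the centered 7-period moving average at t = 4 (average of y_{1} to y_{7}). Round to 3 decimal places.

2680.429

Sum of periods 1–7: 3571 + 4768 + 4008 + 3676 + 489 + 856 + 1395 = 18763
Divide by 7: 18763 / 7 = 2680.429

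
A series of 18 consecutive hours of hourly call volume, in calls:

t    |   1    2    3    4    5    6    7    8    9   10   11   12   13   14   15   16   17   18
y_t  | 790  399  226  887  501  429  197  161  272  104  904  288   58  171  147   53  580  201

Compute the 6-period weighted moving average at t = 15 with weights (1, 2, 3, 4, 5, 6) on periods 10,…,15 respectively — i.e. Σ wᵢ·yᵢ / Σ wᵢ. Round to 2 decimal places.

Weighted sum: 1·104 + 2·904 + 3·288 + 4·58 + 5·171 + 6·147 = 104 + 1808 + 864 + 232 + 855 + 882 = 4745
Weight total: 1 + 2 + 3 + 4 + 5 + 6 = 21
WMA = 4745 / 21 = 225.95

225.95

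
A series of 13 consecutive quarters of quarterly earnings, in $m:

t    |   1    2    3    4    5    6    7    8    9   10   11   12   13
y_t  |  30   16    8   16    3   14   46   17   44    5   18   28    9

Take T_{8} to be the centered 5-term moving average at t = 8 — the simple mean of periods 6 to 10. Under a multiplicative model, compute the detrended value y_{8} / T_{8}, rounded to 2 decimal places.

Trend T_8 = (14 + 46 + 17 + 44 + 5) / 5 = 126/5 = 25.2000
Ratio to trend: 17 / 25.2000 = 0.67

0.67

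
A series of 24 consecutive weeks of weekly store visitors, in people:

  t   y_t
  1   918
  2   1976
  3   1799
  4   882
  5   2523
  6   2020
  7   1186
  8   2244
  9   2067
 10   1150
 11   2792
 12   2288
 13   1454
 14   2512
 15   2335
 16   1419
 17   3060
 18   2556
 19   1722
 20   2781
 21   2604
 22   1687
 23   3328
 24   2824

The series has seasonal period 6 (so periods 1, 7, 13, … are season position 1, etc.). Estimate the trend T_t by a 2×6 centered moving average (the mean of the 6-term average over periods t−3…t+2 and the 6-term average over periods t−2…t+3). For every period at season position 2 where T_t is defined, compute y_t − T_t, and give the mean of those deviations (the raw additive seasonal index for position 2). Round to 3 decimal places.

356.639

Season position 2 occurs at t = 8, 14, 20 (where T_t is defined).
t=8: T_8 = 1887.41667; y_8 − T_8 = 2244 − 1887.41667 = 356.58333
t=14: T_14 = 2155.66667; y_14 − T_14 = 2512 − 2155.66667 = 356.33333
t=20: T_20 = 2424.00000; y_20 − T_20 = 2781 − 2424.00000 = 357.00000
Mean deviation: (356.58333 + 356.33333 + 357.00000) / 3 = 356.639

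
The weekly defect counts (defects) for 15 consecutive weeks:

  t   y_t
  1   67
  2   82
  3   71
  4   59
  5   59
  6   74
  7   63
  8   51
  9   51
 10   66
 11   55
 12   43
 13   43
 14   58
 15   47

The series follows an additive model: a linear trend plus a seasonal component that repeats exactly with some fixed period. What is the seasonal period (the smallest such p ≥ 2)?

First differences y_{t+1} − y_t: 15, -11, -12, 0, 15, -11, -12, 0, 15, -11, …
The difference pattern repeats every 4 terms and not for any smaller step, so p = 4.

4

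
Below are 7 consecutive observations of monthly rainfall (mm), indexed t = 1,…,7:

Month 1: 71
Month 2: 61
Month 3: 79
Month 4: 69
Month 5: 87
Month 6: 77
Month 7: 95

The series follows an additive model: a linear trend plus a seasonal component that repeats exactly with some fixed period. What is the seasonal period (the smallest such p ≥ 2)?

First differences y_{t+1} − y_t: -10, 18, -10, 18, -10, 18, …
The difference pattern repeats every 2 terms and not for any smaller step, so p = 2.

2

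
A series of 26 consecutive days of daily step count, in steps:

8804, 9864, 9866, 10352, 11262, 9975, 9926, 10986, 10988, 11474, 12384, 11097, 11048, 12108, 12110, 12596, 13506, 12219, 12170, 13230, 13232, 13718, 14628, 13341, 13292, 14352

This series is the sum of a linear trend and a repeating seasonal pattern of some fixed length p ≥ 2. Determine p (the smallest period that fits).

First differences y_{t+1} − y_t: 1060, 2, 486, 910, -1287, -49, 1060, 2, 486, 910, -1287, -49, 1060, 2, …
The difference pattern repeats every 6 terms and not for any smaller step, so p = 6.

6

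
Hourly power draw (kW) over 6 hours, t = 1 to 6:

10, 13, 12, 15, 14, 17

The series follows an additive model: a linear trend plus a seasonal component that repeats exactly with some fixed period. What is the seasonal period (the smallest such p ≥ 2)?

First differences y_{t+1} − y_t: 3, -1, 3, -1, 3, …
The difference pattern repeats every 2 terms and not for any smaller step, so p = 2.

2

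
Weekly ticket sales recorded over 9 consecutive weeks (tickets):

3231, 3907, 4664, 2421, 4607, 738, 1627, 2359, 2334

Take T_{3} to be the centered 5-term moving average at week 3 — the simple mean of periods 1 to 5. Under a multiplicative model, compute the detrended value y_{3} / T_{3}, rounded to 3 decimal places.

1.238

Trend T_3 = (3231 + 3907 + 4664 + 2421 + 4607) / 5 = 18830/5 = 3766.00000
Ratio to trend: 4664 / 3766.00000 = 1.238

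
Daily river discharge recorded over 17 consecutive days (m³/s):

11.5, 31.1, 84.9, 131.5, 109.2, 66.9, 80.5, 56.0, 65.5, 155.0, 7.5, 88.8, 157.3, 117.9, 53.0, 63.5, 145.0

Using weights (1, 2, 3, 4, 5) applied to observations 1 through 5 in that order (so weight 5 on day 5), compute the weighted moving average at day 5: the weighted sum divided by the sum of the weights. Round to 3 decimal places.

Weighted sum: 1·11.5 + 2·31.1 + 3·84.9 + 4·131.5 + 5·109.2 = 11.5 + 62.2 + 254.7 + 526.0 + 546.0 = 1400.4
Weight total: 1 + 2 + 3 + 4 + 5 = 15
WMA = 1400.4 / 15 = 93.360

93.360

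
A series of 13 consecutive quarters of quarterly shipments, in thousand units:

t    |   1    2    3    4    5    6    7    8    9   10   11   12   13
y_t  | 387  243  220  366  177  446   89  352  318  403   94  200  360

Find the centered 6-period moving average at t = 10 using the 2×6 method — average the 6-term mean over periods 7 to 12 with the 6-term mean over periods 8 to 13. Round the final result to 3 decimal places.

265.250

Sum over 7–12: 89 + 352 + 318 + 403 + 94 + 200 = 1456
Sum over 8–13: 352 + 318 + 403 + 94 + 200 + 360 = 1727
CMA at t=10 = (1456 + 1727) / (2·6) = 3183 / 12 = 265.250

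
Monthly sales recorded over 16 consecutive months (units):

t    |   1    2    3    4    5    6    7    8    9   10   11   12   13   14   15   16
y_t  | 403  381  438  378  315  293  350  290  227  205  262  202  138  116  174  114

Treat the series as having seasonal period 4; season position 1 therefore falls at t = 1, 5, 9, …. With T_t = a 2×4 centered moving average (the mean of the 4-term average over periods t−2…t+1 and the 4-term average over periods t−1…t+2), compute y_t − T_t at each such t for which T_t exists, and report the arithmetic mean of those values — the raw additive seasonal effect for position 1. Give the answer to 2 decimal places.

-30.17

Season position 1 occurs at t = 5, 9, 13 (where T_t is defined).
t=5: T_5 = 345.0000; y_5 − T_5 = 315 − 345.0000 = -30.0000
t=9: T_9 = 257.0000; y_9 − T_9 = 227 − 257.0000 = -30.0000
t=13: T_13 = 168.5000; y_13 − T_13 = 138 − 168.5000 = -30.5000
Mean deviation: (-30.0000 + -30.0000 + -30.5000) / 3 = -30.17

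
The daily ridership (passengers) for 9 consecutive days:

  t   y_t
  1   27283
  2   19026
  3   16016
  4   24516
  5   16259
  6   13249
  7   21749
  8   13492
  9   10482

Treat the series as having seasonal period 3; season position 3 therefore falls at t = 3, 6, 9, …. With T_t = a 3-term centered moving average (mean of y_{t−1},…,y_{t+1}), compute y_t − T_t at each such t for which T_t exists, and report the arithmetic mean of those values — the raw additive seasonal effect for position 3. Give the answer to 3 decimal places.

-3836.667

Season position 3 occurs at t = 3, 6 (where T_t is defined).
t=3: T_3 = 19852.66667; y_3 − T_3 = 16016 − 19852.66667 = -3836.66667
t=6: T_6 = 17085.66667; y_6 − T_6 = 13249 − 17085.66667 = -3836.66667
Mean deviation: (-3836.66667 + -3836.66667) / 2 = -3836.667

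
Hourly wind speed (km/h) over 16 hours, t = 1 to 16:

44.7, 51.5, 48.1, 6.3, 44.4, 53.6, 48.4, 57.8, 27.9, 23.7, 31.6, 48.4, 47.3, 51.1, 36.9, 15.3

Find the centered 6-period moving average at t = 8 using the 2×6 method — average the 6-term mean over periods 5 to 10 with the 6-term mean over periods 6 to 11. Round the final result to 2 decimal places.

41.57

Sum over 5–10: 44.4 + 53.6 + 48.4 + 57.8 + 27.9 + 23.7 = 255.8
Sum over 6–11: 53.6 + 48.4 + 57.8 + 27.9 + 23.7 + 31.6 = 243.0
CMA at t=8 = (255.8 + 243.0) / (2·6) = 498.8 / 12 = 41.57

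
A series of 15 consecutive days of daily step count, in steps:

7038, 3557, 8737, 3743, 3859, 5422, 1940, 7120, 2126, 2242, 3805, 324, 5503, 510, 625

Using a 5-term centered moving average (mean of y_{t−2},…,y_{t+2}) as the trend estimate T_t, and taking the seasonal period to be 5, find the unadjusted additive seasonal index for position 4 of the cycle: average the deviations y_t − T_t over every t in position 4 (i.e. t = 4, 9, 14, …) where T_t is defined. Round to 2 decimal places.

-1320.60

Season position 4 occurs at t = 4, 9 (where T_t is defined).
t=4: T_4 = 5063.6000; y_4 − T_4 = 3743 − 5063.6000 = -1320.6000
t=9: T_9 = 3446.6000; y_9 − T_9 = 2126 − 3446.6000 = -1320.6000
Mean deviation: (-1320.6000 + -1320.6000) / 2 = -1320.60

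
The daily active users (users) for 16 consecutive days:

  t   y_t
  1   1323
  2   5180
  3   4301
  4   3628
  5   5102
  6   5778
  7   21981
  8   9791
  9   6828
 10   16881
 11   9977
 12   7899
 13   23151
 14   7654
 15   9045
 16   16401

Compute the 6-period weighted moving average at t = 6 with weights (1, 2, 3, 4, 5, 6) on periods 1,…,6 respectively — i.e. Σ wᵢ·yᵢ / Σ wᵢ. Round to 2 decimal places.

Weighted sum: 1·1323 + 2·5180 + 3·4301 + 4·3628 + 5·5102 + 6·5778 = 1323 + 10360 + 12903 + 14512 + 25510 + 34668 = 99276
Weight total: 1 + 2 + 3 + 4 + 5 + 6 = 21
WMA = 99276 / 21 = 4727.43

4727.43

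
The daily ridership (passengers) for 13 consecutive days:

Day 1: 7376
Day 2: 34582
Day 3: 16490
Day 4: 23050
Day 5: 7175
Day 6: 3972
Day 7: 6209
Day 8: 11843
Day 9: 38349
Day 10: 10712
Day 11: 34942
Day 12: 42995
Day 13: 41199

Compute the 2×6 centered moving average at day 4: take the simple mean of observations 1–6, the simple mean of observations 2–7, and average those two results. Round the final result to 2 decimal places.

Sum over 1–6: 7376 + 34582 + 16490 + 23050 + 7175 + 3972 = 92645
Sum over 2–7: 34582 + 16490 + 23050 + 7175 + 3972 + 6209 = 91478
CMA at t=4 = (92645 + 91478) / (2·6) = 184123 / 12 = 15343.58

15343.58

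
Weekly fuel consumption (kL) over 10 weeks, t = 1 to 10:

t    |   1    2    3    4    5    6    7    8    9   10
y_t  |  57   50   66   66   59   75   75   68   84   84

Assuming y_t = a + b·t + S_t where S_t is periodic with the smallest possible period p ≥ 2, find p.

3

First differences y_{t+1} − y_t: -7, 16, 0, -7, 16, 0, -7, 16, …
The difference pattern repeats every 3 terms and not for any smaller step, so p = 3.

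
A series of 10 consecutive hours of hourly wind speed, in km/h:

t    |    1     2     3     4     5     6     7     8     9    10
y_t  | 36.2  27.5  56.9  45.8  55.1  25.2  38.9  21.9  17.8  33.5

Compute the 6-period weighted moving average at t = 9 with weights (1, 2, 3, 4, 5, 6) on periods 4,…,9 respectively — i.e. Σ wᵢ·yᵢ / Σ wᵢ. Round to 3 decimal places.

28.738

Weighted sum: 1·45.8 + 2·55.1 + 3·25.2 + 4·38.9 + 5·21.9 + 6·17.8 = 45.8 + 110.2 + 75.6 + 155.6 + 109.5 + 106.8 = 603.5
Weight total: 1 + 2 + 3 + 4 + 5 + 6 = 21
WMA = 603.5 / 21 = 28.738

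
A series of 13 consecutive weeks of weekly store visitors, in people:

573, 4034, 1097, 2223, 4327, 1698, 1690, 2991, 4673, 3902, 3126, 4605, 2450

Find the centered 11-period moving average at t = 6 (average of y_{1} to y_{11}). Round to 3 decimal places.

Sum of periods 1–11: 573 + 4034 + 1097 + 2223 + 4327 + 1698 + 1690 + 2991 + 4673 + 3902 + 3126 = 30334
Divide by 11: 30334 / 11 = 2757.636

2757.636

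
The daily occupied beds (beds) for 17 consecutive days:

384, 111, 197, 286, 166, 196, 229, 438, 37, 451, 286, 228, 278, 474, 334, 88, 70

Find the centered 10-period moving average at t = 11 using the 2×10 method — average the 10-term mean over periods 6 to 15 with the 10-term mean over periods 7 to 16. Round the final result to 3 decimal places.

289.700

Sum over 6–15: 196 + 229 + 438 + 37 + 451 + 286 + 228 + 278 + 474 + 334 = 2951
Sum over 7–16: 229 + 438 + 37 + 451 + 286 + 228 + 278 + 474 + 334 + 88 = 2843
CMA at t=11 = (2951 + 2843) / (2·10) = 5794 / 20 = 289.700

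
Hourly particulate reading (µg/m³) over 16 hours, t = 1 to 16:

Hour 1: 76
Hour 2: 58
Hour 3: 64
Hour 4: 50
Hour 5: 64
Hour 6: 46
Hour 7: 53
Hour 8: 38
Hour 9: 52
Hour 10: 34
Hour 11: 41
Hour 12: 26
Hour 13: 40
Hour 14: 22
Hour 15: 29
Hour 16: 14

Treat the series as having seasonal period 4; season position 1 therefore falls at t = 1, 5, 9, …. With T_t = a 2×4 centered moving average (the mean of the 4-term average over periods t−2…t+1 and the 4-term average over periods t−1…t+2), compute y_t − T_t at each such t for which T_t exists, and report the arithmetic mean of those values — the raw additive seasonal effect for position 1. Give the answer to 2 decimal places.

Season position 1 occurs at t = 5, 9, 13 (where T_t is defined).
t=5: T_5 = 54.6250; y_5 − T_5 = 64 − 54.6250 = 9.3750
t=9: T_9 = 42.7500; y_9 − T_9 = 52 − 42.7500 = 9.2500
t=13: T_13 = 30.7500; y_13 − T_13 = 40 − 30.7500 = 9.2500
Mean deviation: (9.3750 + 9.2500 + 9.2500) / 3 = 9.29

9.29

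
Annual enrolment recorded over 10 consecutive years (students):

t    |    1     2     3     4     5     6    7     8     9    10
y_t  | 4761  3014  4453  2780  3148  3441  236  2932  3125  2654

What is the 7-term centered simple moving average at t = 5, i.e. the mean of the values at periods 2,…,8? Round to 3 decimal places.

Sum of periods 2–8: 3014 + 4453 + 2780 + 3148 + 3441 + 236 + 2932 = 20004
Divide by 7: 20004 / 7 = 2857.714

2857.714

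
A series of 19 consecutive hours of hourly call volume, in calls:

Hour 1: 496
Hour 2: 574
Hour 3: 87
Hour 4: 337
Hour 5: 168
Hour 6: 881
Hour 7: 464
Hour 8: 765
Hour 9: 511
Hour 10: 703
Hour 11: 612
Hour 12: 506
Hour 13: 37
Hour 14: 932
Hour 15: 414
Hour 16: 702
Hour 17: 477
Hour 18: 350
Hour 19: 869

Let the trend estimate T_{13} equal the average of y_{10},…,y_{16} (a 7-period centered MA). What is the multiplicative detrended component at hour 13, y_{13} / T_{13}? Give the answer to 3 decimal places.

Trend T_13 = (703 + 612 + 506 + 37 + 932 + 414 + 702) / 7 = 3906/7 = 558.00000
Ratio to trend: 37 / 558.00000 = 0.066

0.066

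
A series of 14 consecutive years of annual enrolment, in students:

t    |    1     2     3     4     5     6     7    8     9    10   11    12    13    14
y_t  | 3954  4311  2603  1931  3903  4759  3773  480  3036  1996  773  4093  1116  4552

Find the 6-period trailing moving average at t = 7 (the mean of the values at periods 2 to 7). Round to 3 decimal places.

Sum of periods 2–7: 4311 + 2603 + 1931 + 3903 + 4759 + 3773 = 21280
Divide by 6: 21280 / 6 = 3546.667

3546.667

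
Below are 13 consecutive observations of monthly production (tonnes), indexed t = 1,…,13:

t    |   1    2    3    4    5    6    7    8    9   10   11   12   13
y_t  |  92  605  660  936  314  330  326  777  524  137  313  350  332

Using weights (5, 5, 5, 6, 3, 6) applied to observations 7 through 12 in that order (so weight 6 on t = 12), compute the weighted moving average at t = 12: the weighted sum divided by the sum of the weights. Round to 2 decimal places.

399.87

Weighted sum: 5·326 + 5·777 + 5·524 + 6·137 + 3·313 + 6·350 = 1630 + 3885 + 2620 + 822 + 939 + 2100 = 11996
Weight total: 5 + 5 + 5 + 6 + 3 + 6 = 30
WMA = 11996 / 30 = 399.87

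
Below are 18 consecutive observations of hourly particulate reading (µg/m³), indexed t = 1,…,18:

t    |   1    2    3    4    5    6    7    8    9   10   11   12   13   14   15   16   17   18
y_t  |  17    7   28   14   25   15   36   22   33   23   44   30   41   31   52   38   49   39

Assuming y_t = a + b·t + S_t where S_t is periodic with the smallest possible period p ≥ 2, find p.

4

First differences y_{t+1} − y_t: -10, 21, -14, 11, -10, 21, -14, 11, -10, 21, …
The difference pattern repeats every 4 terms and not for any smaller step, so p = 4.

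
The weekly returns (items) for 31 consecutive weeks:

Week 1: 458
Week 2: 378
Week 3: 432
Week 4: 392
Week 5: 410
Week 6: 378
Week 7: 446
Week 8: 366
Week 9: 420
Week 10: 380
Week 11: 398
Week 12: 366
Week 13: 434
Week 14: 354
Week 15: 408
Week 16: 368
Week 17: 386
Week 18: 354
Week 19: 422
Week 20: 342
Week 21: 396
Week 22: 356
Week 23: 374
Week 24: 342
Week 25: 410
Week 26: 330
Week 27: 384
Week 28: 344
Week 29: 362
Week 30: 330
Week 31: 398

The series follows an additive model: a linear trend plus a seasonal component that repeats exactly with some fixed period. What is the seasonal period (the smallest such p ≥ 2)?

First differences y_{t+1} − y_t: -80, 54, -40, 18, -32, 68, -80, 54, -40, 18, -32, 68, -80, 54, …
The difference pattern repeats every 6 terms and not for any smaller step, so p = 6.

6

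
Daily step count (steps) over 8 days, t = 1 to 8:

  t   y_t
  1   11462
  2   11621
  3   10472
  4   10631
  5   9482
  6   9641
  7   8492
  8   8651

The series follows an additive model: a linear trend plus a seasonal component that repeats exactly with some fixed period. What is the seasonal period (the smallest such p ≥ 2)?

First differences y_{t+1} − y_t: 159, -1149, 159, -1149, 159, -1149, …
The difference pattern repeats every 2 terms and not for any smaller step, so p = 2.

2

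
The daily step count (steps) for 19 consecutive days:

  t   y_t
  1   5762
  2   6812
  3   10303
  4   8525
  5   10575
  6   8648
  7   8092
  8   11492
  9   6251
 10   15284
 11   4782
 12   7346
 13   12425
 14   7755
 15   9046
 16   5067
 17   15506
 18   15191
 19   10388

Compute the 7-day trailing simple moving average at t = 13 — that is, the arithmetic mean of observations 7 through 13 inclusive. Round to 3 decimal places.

Sum of periods 7–13: 8092 + 11492 + 6251 + 15284 + 4782 + 7346 + 12425 = 65672
Divide by 7: 65672 / 7 = 9381.714

9381.714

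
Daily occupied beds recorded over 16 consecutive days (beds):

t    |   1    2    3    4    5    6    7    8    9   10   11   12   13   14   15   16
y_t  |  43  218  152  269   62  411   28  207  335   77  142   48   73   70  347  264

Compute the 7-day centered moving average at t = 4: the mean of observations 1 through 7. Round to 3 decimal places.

169.000

Sum of periods 1–7: 43 + 218 + 152 + 269 + 62 + 411 + 28 = 1183
Divide by 7: 1183 / 7 = 169.000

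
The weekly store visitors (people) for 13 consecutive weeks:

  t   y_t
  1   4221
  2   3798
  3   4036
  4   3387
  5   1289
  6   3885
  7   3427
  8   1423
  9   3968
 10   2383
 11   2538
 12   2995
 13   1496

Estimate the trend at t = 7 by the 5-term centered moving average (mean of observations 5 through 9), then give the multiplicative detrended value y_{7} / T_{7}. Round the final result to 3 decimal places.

1.225

Trend T_7 = (1289 + 3885 + 3427 + 1423 + 3968) / 5 = 13992/5 = 2798.40000
Ratio to trend: 3427 / 2798.40000 = 1.225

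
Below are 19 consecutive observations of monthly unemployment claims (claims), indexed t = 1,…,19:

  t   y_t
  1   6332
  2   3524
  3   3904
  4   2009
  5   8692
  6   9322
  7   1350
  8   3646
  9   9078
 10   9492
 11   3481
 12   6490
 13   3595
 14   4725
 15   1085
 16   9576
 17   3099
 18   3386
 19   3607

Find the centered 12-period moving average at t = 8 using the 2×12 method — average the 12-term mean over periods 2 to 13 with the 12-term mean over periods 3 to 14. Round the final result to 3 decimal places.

Sum over 2–13: 3524 + 3904 + 2009 + 8692 + 9322 + 1350 + 3646 + 9078 + 9492 + 3481 + 6490 + 3595 = 64583
Sum over 3–14: 3904 + 2009 + 8692 + 9322 + 1350 + 3646 + 9078 + 9492 + 3481 + 6490 + 3595 + 4725 = 65784
CMA at t=8 = (64583 + 65784) / (2·12) = 130367 / 24 = 5431.958

5431.958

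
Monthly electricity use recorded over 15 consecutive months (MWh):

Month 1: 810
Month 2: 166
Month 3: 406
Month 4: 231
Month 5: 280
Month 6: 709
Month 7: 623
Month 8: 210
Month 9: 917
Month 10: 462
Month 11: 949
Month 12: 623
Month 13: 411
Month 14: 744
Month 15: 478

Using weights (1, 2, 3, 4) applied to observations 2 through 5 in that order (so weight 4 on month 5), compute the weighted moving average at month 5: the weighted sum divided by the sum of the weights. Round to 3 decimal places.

Weighted sum: 1·166 + 2·406 + 3·231 + 4·280 = 166 + 812 + 693 + 1120 = 2791
Weight total: 1 + 2 + 3 + 4 = 10
WMA = 2791 / 10 = 279.100

279.100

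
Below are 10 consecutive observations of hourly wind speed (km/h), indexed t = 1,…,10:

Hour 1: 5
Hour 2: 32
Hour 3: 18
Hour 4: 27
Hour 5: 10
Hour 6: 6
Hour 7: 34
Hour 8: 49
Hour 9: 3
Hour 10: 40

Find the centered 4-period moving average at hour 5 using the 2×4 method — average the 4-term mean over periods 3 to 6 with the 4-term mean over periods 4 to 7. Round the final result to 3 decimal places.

17.250

Sum over 3–6: 18 + 27 + 10 + 6 = 61
Sum over 4–7: 27 + 10 + 6 + 34 = 77
CMA at t=5 = (61 + 77) / (2·4) = 138 / 8 = 17.250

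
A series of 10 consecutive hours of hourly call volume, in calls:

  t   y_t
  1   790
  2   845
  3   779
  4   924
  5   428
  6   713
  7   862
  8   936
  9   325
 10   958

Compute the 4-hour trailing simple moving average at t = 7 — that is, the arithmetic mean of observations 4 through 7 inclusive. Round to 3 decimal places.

731.750

Sum of periods 4–7: 924 + 428 + 713 + 862 = 2927
Divide by 4: 2927 / 4 = 731.750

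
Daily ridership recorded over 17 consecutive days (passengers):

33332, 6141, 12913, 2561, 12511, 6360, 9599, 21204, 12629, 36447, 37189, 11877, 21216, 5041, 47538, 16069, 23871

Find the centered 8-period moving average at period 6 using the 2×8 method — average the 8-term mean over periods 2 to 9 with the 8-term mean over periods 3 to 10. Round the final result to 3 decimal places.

Sum over 2–9: 6141 + 12913 + 2561 + 12511 + 6360 + 9599 + 21204 + 12629 = 83918
Sum over 3–10: 12913 + 2561 + 12511 + 6360 + 9599 + 21204 + 12629 + 36447 = 114224
CMA at t=6 = (83918 + 114224) / (2·8) = 198142 / 16 = 12383.875

12383.875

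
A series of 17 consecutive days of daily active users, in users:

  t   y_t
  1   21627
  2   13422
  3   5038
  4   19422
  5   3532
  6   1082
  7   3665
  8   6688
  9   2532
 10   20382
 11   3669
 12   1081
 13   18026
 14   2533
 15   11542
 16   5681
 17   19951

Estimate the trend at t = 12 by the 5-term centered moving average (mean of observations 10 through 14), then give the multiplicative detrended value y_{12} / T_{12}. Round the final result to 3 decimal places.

0.118

Trend T_12 = (20382 + 3669 + 1081 + 18026 + 2533) / 5 = 45691/5 = 9138.20000
Ratio to trend: 1081 / 9138.20000 = 0.118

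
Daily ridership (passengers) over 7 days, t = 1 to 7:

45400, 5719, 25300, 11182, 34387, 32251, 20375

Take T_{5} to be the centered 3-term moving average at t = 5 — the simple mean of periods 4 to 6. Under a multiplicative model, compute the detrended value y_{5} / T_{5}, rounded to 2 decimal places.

Trend T_5 = (11182 + 34387 + 32251) / 3 = 77820/3 = 25940.0000
Ratio to trend: 34387 / 25940.0000 = 1.33

1.33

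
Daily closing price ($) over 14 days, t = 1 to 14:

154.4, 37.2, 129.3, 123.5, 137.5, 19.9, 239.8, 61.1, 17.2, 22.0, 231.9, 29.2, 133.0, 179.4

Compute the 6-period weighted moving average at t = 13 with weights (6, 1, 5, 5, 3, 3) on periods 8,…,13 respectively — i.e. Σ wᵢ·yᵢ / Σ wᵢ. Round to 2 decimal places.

93.04

Weighted sum: 6·61.1 + 1·17.2 + 5·22.0 + 5·231.9 + 3·29.2 + 3·133.0 = 366.6 + 17.2 + 110.0 + 1159.5 + 87.6 + 399.0 = 2139.9
Weight total: 6 + 1 + 5 + 5 + 3 + 3 = 23
WMA = 2139.9 / 23 = 93.04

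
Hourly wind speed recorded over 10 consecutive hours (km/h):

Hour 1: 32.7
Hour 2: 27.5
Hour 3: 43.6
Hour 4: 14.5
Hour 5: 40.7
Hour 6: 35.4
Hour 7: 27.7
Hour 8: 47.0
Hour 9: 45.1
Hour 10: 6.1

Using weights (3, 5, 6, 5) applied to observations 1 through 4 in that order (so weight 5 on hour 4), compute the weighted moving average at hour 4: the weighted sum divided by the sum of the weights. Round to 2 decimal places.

29.98

Weighted sum: 3·32.7 + 5·27.5 + 6·43.6 + 5·14.5 = 98.1 + 137.5 + 261.6 + 72.5 = 569.7
Weight total: 3 + 5 + 6 + 5 = 19
WMA = 569.7 / 19 = 29.98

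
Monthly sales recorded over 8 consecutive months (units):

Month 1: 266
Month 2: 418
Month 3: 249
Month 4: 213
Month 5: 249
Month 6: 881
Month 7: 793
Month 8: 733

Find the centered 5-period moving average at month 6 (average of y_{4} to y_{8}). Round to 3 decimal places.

573.800

Sum of periods 4–8: 213 + 249 + 881 + 793 + 733 = 2869
Divide by 5: 2869 / 5 = 573.800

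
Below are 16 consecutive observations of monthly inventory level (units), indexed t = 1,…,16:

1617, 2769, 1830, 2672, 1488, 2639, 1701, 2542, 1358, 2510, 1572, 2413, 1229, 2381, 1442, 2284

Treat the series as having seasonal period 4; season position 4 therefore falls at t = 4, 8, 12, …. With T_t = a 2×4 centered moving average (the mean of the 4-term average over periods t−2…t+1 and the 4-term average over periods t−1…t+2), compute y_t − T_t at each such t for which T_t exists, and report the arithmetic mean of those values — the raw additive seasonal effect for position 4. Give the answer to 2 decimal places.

Season position 4 occurs at t = 4, 8, 12 (where T_t is defined).
t=4: T_4 = 2173.5000; y_4 − T_4 = 2672 − 2173.5000 = 498.5000
t=8: T_8 = 2043.8750; y_8 − T_8 = 2542 − 2043.8750 = 498.1250
t=12: T_12 = 1914.8750; y_12 − T_12 = 2413 − 1914.8750 = 498.1250
Mean deviation: (498.5000 + 498.1250 + 498.1250) / 3 = 498.25

498.25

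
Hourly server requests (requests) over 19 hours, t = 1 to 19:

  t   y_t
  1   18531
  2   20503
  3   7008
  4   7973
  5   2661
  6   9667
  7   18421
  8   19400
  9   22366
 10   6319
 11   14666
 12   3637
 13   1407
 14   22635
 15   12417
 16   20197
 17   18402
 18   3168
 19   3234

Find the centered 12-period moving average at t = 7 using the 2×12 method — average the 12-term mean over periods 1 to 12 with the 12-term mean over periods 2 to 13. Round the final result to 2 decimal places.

Sum over 1–12: 18531 + 20503 + 7008 + 7973 + 2661 + 9667 + 18421 + 19400 + 22366 + 6319 + 14666 + 3637 = 151152
Sum over 2–13: 20503 + 7008 + 7973 + 2661 + 9667 + 18421 + 19400 + 22366 + 6319 + 14666 + 3637 + 1407 = 134028
CMA at t=7 = (151152 + 134028) / (2·12) = 285180 / 24 = 11882.50

11882.50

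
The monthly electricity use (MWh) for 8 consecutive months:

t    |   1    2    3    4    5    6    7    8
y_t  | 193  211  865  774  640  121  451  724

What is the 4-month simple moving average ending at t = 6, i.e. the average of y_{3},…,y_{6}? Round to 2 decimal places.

600.00

Sum of periods 3–6: 865 + 774 + 640 + 121 = 2400
Divide by 4: 2400 / 4 = 600.00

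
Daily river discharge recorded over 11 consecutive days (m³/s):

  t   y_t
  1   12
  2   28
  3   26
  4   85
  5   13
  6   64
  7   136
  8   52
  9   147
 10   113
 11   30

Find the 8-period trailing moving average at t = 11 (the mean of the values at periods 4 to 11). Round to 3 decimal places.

80.000

Sum of periods 4–11: 85 + 13 + 64 + 136 + 52 + 147 + 113 + 30 = 640
Divide by 8: 640 / 8 = 80.000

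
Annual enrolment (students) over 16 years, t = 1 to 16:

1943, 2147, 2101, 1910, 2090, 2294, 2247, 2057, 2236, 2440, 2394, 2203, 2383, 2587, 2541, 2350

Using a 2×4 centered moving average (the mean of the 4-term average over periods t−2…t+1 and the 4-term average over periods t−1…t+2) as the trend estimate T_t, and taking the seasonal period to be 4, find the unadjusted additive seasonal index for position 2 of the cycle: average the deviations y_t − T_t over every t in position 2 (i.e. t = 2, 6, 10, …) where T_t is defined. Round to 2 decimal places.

Season position 2 occurs at t = 6, 10, 14 (where T_t is defined).
t=6: T_6 = 2153.6250; y_6 − T_6 = 2294 − 2153.6250 = 140.3750
t=10: T_10 = 2300.0000; y_10 − T_10 = 2440 − 2300.0000 = 140.0000
t=14: T_14 = 2446.8750; y_14 − T_14 = 2587 − 2446.8750 = 140.1250
Mean deviation: (140.3750 + 140.0000 + 140.1250) / 3 = 140.17

140.17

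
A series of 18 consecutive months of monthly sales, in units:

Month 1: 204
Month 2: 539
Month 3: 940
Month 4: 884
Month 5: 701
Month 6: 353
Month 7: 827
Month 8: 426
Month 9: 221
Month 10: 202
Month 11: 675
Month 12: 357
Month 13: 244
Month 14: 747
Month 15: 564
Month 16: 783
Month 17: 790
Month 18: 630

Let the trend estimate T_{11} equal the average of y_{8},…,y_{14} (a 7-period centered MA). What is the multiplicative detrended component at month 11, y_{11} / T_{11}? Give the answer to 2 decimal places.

1.65

Trend T_11 = (426 + 221 + 202 + 675 + 357 + 244 + 747) / 7 = 2872/7 = 410.2857
Ratio to trend: 675 / 410.2857 = 1.65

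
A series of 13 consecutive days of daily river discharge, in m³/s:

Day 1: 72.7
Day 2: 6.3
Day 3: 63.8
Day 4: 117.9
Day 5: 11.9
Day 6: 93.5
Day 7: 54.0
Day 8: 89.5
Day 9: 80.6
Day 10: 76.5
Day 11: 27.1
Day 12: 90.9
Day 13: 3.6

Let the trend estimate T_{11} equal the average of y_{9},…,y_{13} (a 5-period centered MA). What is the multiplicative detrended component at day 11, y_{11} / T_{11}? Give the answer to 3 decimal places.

Trend T_11 = (80.6 + 76.5 + 27.1 + 90.9 + 3.6) / 5 = 278.7/5 = 55.74000
Ratio to trend: 27.1 / 55.74000 = 0.486

0.486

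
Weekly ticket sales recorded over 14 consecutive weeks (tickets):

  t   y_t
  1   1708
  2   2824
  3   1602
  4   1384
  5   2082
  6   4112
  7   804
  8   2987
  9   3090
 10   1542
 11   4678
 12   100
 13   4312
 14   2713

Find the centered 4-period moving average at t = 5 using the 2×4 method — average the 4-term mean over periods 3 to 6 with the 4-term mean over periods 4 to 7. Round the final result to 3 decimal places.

Sum over 3–6: 1602 + 1384 + 2082 + 4112 = 9180
Sum over 4–7: 1384 + 2082 + 4112 + 804 = 8382
CMA at t=5 = (9180 + 8382) / (2·4) = 17562 / 8 = 2195.250

2195.250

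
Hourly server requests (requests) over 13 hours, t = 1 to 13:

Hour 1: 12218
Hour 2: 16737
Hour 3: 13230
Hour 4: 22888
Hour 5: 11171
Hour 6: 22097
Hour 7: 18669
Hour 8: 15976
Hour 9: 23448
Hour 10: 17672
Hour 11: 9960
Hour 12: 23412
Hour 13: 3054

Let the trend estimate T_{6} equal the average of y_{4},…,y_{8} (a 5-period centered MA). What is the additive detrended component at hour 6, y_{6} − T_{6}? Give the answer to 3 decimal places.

3936.800

Trend T_6 = (22888 + 11171 + 22097 + 18669 + 15976) / 5 = 90801/5 = 18160.20000
Detrended value: 22097 − 18160.20000 = 3936.800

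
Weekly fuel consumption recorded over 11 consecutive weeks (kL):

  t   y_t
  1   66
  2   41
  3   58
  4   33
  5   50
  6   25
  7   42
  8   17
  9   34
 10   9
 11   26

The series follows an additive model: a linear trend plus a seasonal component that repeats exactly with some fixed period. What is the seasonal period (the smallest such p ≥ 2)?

First differences y_{t+1} − y_t: -25, 17, -25, 17, -25, 17, …
The difference pattern repeats every 2 terms and not for any smaller step, so p = 2.

2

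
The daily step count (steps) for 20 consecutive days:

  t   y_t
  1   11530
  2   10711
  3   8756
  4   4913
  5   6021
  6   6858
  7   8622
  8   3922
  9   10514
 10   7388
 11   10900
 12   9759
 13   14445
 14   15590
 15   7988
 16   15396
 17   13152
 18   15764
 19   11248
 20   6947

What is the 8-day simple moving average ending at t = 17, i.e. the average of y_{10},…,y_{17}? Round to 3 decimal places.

Sum of periods 10–17: 7388 + 10900 + 9759 + 14445 + 15590 + 7988 + 15396 + 13152 = 94618
Divide by 8: 94618 / 8 = 11827.250

11827.250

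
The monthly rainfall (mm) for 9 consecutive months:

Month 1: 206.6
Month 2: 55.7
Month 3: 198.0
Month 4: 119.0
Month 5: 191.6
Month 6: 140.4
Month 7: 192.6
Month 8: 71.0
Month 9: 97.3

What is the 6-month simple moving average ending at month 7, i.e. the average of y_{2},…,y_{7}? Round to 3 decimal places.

149.550

Sum of periods 2–7: 55.7 + 198.0 + 119.0 + 191.6 + 140.4 + 192.6 = 897.3
Divide by 6: 897.3 / 6 = 149.550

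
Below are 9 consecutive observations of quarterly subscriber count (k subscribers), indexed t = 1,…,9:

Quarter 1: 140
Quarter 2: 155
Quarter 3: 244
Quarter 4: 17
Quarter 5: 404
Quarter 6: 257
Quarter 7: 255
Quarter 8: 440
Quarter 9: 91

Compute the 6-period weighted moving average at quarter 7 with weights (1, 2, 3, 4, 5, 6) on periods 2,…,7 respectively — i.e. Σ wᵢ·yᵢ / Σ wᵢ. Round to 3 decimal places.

244.048

Weighted sum: 1·155 + 2·244 + 3·17 + 4·404 + 5·257 + 6·255 = 155 + 488 + 51 + 1616 + 1285 + 1530 = 5125
Weight total: 1 + 2 + 3 + 4 + 5 + 6 = 21
WMA = 5125 / 21 = 244.048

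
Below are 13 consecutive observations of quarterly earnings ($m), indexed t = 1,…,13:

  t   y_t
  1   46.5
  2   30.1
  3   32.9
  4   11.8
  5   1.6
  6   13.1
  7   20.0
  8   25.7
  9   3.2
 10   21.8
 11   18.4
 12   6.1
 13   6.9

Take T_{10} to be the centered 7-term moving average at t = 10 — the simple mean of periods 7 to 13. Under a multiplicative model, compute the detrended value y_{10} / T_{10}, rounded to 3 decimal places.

1.495

Trend T_10 = (20.0 + 25.7 + 3.2 + 21.8 + 18.4 + 6.1 + 6.9) / 7 = 102.1/7 = 14.58571
Ratio to trend: 21.8 / 14.58571 = 1.495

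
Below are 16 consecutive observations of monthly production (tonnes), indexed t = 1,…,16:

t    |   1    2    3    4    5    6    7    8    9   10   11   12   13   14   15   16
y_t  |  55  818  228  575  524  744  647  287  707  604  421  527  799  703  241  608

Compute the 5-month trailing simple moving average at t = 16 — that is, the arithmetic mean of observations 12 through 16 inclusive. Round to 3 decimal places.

Sum of periods 12–16: 527 + 799 + 703 + 241 + 608 = 2878
Divide by 5: 2878 / 5 = 575.600

575.600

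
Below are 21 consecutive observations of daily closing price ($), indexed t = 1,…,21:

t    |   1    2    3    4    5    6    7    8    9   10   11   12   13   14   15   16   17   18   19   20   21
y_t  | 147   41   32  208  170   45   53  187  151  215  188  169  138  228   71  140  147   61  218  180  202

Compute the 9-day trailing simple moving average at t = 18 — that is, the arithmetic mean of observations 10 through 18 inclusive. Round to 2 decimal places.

150.78

Sum of periods 10–18: 215 + 188 + 169 + 138 + 228 + 71 + 140 + 147 + 61 = 1357
Divide by 9: 1357 / 9 = 150.78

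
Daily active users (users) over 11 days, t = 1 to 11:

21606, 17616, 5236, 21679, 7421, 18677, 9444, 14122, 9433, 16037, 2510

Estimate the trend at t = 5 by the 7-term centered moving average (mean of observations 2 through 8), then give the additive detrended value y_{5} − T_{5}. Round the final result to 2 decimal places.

-6035.43

Trend T_5 = (17616 + 5236 + 21679 + 7421 + 18677 + 9444 + 14122) / 7 = 94195/7 = 13456.4286
Detrended value: 7421 − 13456.4286 = -6035.43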